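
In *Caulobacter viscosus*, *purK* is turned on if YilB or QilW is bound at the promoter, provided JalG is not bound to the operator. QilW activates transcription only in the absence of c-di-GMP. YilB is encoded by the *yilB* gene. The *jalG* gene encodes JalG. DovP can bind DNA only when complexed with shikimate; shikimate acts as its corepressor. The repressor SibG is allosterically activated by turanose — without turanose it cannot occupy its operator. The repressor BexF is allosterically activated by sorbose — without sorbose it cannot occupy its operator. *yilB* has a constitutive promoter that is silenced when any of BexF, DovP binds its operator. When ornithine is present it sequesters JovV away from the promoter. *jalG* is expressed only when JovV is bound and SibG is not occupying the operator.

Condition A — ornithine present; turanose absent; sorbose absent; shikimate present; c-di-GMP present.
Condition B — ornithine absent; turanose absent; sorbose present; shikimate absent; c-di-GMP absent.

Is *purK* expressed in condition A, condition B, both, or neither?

neither

Condition A:
Ornithine is present, so JovV is inactive.
Turanose is absent, so SibG is inactive.
Required activator JovV is absent, so *jalG* is not transcribed.
So JalG is not produced.
Sorbose is absent, so BexF is inactive.
Shikimate is present, so DovP is active.
With repressor DovP bound, *yilB* is not transcribed.
So YilB is not produced.
c-di-GMP is present, so QilW is inactive.
No activator is available at the *purK* promoter, so *purK* is not transcribed.
→ *purK* is OFF in A.
Condition B:
Ornithine is absent, so JovV is active.
Turanose is absent, so SibG is inactive.
No repressor is bound and JovV is active, so *jalG* is transcribed.
So JalG is produced and active.
Sorbose is present, so BexF is active.
Shikimate is absent, so DovP is inactive.
With repressor BexF bound, *yilB* is not transcribed.
So YilB is not produced.
c-di-GMP is absent, so QilW is active.
With repressor JalG bound, *purK* is not transcribed.
→ *purK* is OFF in B.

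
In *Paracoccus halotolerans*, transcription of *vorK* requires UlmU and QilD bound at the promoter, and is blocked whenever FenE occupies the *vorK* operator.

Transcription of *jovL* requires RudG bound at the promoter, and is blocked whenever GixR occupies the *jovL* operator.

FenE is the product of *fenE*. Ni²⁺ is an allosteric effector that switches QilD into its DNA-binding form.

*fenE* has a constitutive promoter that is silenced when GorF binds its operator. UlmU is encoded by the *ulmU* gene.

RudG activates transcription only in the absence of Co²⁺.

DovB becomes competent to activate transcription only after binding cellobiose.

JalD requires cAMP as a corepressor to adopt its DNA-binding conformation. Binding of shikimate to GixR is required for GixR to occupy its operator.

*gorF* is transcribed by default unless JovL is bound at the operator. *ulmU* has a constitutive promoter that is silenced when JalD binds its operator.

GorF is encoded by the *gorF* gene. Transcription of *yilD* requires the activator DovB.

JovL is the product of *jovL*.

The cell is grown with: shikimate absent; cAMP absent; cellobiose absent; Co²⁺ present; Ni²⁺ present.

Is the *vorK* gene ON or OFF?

ON

cAMP is absent, so JalD is inactive.
With no repressor bound, *ulmU* is transcribed.
So UlmU is produced and active.
Co²⁺ is present, so RudG is inactive.
Shikimate is absent, so GixR is inactive.
Required activator RudG is absent, so *jovL* is not transcribed.
So JovL is not produced.
With no repressor bound, *gorF* is transcribed.
So GorF is produced and active.
With repressor GorF bound, *fenE* is not transcribed.
So FenE is not produced.
Ni²⁺ is present, so QilD is active.
No repressor is bound and UlmU and QilD are active, so *vorK* is transcribed.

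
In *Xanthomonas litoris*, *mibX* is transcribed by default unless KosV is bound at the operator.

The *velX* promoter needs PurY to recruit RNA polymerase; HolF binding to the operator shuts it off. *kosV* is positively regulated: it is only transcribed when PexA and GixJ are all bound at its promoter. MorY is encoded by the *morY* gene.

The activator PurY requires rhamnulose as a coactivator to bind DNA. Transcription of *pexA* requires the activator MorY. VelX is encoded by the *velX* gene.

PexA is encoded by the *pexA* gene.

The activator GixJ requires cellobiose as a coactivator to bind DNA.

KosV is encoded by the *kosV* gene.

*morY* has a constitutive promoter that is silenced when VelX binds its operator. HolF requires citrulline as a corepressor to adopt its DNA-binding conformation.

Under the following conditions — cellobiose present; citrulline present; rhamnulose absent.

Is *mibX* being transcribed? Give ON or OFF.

OFF

Rhamnulose is absent, so PurY is inactive.
Citrulline is present, so HolF is active.
With repressor HolF bound, *velX* is not transcribed.
So VelX is not produced.
With no repressor bound, *morY* is transcribed.
So MorY is produced and active.
No repressor is bound and MorY is active, so *pexA* is transcribed.
So PexA is produced and active.
Cellobiose is present, so GixJ is active.
No repressor is bound and PexA and GixJ are active, so *kosV* is transcribed.
So KosV is produced and active.
With repressor KosV bound, *mibX* is not transcribed.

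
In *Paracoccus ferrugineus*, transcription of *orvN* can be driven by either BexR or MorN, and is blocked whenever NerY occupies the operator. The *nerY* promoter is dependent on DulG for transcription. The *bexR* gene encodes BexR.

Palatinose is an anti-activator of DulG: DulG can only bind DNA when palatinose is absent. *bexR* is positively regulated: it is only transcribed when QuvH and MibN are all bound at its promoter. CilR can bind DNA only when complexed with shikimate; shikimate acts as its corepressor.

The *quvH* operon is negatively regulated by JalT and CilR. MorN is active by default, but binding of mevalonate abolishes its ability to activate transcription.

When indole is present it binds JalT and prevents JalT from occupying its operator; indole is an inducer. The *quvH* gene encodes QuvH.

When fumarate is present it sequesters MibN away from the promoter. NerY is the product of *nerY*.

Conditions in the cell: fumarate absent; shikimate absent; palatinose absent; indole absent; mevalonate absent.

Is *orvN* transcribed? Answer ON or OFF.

OFF

Palatinose is absent, so DulG is active.
No repressor is bound and DulG is active, so *nerY* is transcribed.
So NerY is produced and active.
Indole is absent, so JalT is active.
Shikimate is absent, so CilR is inactive.
With repressor JalT bound, *quvH* is not transcribed.
So QuvH is not produced.
Fumarate is absent, so MibN is active.
Required activator QuvH is absent, so *bexR* is not transcribed.
So BexR is not produced.
Mevalonate is absent, so MorN is active.
With repressor NerY bound, *orvN* is not transcribed.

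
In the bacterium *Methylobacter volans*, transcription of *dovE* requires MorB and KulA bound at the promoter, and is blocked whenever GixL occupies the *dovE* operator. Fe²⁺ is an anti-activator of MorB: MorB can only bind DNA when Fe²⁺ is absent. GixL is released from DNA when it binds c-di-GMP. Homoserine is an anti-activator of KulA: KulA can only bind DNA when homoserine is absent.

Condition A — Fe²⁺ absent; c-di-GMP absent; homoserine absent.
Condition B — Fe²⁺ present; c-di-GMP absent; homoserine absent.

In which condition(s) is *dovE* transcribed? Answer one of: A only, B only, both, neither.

neither

Condition A:
Fe²⁺ is absent, so MorB is active.
c-di-GMP is absent, so GixL is active.
Homoserine is absent, so KulA is active.
With repressor GixL bound, *dovE* is not transcribed.
→ *dovE* is OFF in A.
Condition B:
Fe²⁺ is present, so MorB is inactive.
c-di-GMP is absent, so GixL is active.
Homoserine is absent, so KulA is active.
With repressor GixL bound, *dovE* is not transcribed.
→ *dovE* is OFF in B.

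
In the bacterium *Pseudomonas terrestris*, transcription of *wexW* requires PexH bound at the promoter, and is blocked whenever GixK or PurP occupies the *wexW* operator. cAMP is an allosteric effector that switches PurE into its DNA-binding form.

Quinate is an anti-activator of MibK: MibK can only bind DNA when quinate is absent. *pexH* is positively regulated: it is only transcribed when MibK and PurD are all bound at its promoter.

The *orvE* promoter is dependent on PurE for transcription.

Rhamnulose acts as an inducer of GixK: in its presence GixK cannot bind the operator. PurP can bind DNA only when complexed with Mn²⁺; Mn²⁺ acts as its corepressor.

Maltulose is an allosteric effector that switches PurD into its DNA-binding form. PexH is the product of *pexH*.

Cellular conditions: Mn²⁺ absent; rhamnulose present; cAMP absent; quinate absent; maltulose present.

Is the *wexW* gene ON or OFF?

ON

Quinate is absent, so MibK is active.
Maltulose is present, so PurD is active.
No repressor is bound and MibK and PurD are active, so *pexH* is transcribed.
So PexH is produced and active.
Rhamnulose is present, so GixK is inactive.
Mn²⁺ is absent, so PurP is inactive.
No repressor is bound and PexH is active, so *wexW* is transcribed.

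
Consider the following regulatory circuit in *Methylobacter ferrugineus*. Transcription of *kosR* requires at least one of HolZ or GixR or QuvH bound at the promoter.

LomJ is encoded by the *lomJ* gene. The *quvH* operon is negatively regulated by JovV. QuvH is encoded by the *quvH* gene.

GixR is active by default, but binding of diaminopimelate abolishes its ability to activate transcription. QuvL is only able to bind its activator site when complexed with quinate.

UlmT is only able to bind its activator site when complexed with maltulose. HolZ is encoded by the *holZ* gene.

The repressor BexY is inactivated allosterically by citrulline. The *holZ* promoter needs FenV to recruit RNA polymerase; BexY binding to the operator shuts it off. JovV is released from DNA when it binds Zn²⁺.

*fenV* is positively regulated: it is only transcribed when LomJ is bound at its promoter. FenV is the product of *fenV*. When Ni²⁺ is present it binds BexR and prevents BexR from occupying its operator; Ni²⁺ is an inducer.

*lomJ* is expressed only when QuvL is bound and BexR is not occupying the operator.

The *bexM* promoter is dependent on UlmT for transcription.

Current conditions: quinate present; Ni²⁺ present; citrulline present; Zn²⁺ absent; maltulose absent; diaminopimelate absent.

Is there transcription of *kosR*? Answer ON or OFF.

Citrulline is present, so BexY is inactive.
Quinate is present, so QuvL is active.
Ni²⁺ is present, so BexR is inactive.
No repressor is bound and QuvL is active, so *lomJ* is transcribed.
So LomJ is produced and active.
No repressor is bound and LomJ is active, so *fenV* is transcribed.
So FenV is produced and active.
No repressor is bound and FenV is active, so *holZ* is transcribed.
So HolZ is produced and active.
Diaminopimelate is absent, so GixR is active.
Zn²⁺ is absent, so JovV is active.
With repressor JovV bound, *quvH* is not transcribed.
So QuvH is not produced.
Activator HolZ is present, so *kosR* is transcribed.

ON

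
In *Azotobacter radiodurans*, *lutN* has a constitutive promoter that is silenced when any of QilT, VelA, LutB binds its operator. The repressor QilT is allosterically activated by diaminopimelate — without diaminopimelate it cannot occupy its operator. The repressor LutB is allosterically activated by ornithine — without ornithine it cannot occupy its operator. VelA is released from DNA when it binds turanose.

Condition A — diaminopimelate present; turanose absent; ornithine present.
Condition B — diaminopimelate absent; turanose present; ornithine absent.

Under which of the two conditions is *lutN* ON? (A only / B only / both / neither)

B only

Condition A:
Diaminopimelate is present, so QilT is active.
Turanose is absent, so VelA is active.
Ornithine is present, so LutB is active.
With repressor QilT bound, *lutN* is not transcribed.
→ *lutN* is OFF in A.
Condition B:
Diaminopimelate is absent, so QilT is inactive.
Turanose is present, so VelA is inactive.
Ornithine is absent, so LutB is inactive.
With no repressor bound, *lutN* is transcribed.
→ *lutN* is ON in B.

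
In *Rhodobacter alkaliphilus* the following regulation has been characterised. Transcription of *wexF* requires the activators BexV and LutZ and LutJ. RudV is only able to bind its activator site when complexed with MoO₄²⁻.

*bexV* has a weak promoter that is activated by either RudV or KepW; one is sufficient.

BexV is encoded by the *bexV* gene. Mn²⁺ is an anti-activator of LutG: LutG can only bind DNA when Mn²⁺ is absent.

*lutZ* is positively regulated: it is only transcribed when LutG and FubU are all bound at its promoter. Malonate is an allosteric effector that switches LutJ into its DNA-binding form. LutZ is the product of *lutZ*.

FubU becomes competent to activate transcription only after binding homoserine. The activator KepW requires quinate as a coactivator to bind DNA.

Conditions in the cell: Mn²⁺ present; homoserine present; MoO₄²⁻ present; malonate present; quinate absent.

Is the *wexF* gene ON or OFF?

MoO₄²⁻ is present, so RudV is active.
Quinate is absent, so KepW is inactive.
Activator RudV is present, so *bexV* is transcribed.
So BexV is produced and active.
Mn²⁺ is present, so LutG is inactive.
Homoserine is present, so FubU is active.
Required activator LutG is absent, so *lutZ* is not transcribed.
So LutZ is not produced.
Malonate is present, so LutJ is active.
Required activator LutZ is absent, so *wexF* is not transcribed.

OFF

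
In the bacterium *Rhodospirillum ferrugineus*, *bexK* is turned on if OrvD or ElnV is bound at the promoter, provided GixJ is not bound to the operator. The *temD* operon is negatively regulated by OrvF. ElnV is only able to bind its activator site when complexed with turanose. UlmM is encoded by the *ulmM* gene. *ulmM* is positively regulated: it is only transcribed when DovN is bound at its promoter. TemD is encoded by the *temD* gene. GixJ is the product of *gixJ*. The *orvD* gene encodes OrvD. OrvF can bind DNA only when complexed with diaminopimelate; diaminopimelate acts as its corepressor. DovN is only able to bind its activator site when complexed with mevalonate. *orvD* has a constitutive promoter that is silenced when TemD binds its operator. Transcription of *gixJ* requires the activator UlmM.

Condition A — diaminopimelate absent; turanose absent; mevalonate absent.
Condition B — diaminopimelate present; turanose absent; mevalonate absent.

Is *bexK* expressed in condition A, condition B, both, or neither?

Condition A:
Diaminopimelate is absent, so OrvF is inactive.
With no repressor bound, *temD* is transcribed.
So TemD is produced and active.
With repressor TemD bound, *orvD* is not transcribed.
So OrvD is not produced.
Turanose is absent, so ElnV is inactive.
Mevalonate is absent, so DovN is inactive.
Required activator DovN is absent, so *ulmM* is not transcribed.
So UlmM is not produced.
Required activator UlmM is absent, so *gixJ* is not transcribed.
So GixJ is not produced.
No activator is available at the *bexK* promoter, so *bexK* is not transcribed.
→ *bexK* is OFF in A.
Condition B:
Diaminopimelate is present, so OrvF is active.
With repressor OrvF bound, *temD* is not transcribed.
So TemD is not produced.
With no repressor bound, *orvD* is transcribed.
So OrvD is produced and active.
Turanose is absent, so ElnV is inactive.
Mevalonate is absent, so DovN is inactive.
Required activator DovN is absent, so *ulmM* is not transcribed.
So UlmM is not produced.
Required activator UlmM is absent, so *gixJ* is not transcribed.
So GixJ is not produced.
Activator OrvD is present, so *bexK* is transcribed.
→ *bexK* is ON in B.

B only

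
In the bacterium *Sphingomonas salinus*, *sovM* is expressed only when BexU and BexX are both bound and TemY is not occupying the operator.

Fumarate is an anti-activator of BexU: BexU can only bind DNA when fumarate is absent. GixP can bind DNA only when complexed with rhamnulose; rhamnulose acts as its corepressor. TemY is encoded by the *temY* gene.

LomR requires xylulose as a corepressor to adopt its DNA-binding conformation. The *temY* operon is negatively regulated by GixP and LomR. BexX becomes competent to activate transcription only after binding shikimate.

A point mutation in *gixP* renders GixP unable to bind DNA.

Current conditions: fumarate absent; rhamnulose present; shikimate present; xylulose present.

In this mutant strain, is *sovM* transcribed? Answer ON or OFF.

GixP is non-functional in this strain, so it has no effect.
Xylulose is present, so LomR is active.
With repressor LomR bound, *temY* is not transcribed.
So TemY is not produced.
Fumarate is absent, so BexU is active.
Shikimate is present, so BexX is active.
No repressor is bound and BexU and BexX are active, so *sovM* is transcribed.

ON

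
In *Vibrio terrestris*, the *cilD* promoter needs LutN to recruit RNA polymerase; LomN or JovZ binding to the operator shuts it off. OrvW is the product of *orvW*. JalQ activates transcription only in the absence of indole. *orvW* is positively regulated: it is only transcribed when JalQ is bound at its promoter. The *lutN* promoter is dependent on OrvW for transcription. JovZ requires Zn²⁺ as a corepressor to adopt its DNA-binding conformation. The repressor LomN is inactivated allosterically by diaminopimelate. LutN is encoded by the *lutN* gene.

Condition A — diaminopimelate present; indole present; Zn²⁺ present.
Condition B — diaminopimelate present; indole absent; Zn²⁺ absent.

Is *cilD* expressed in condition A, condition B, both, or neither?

B only

Condition A:
Diaminopimelate is present, so LomN is inactive.
Indole is present, so JalQ is inactive.
Required activator JalQ is absent, so *orvW* is not transcribed.
So OrvW is not produced.
Required activator OrvW is absent, so *lutN* is not transcribed.
So LutN is not produced.
Zn²⁺ is present, so JovZ is active.
With repressor JovZ bound, *cilD* is not transcribed.
→ *cilD* is OFF in A.
Condition B:
Diaminopimelate is present, so LomN is inactive.
Indole is absent, so JalQ is active.
No repressor is bound and JalQ is active, so *orvW* is transcribed.
So OrvW is produced and active.
No repressor is bound and OrvW is active, so *lutN* is transcribed.
So LutN is produced and active.
Zn²⁺ is absent, so JovZ is inactive.
No repressor is bound and LutN is active, so *cilD* is transcribed.
→ *cilD* is ON in B.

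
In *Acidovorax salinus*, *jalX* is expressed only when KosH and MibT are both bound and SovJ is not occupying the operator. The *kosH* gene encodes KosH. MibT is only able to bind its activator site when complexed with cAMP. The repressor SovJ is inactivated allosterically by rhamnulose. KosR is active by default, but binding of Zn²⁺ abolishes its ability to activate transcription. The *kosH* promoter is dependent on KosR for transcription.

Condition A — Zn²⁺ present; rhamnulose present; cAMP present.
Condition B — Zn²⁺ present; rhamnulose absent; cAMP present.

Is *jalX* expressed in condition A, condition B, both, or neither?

neither

Condition A:
Zn²⁺ is present, so KosR is inactive.
Required activator KosR is absent, so *kosH* is not transcribed.
So KosH is not produced.
Rhamnulose is present, so SovJ is inactive.
cAMP is present, so MibT is active.
Required activator KosH is absent, so *jalX* is not transcribed.
→ *jalX* is OFF in A.
Condition B:
Zn²⁺ is present, so KosR is inactive.
Required activator KosR is absent, so *kosH* is not transcribed.
So KosH is not produced.
Rhamnulose is absent, so SovJ is active.
cAMP is present, so MibT is active.
With repressor SovJ bound, *jalX* is not transcribed.
→ *jalX* is OFF in B.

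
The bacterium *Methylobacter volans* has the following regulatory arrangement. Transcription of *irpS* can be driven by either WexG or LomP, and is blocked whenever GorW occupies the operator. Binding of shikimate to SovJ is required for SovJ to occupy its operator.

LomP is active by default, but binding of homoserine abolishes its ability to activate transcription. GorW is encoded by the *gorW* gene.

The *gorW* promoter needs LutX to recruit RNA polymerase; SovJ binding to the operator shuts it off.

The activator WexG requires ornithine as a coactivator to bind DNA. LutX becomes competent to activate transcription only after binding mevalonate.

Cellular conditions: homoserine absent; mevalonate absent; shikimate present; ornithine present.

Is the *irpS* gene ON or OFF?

Shikimate is present, so SovJ is active.
Mevalonate is absent, so LutX is inactive.
With repressor SovJ bound, *gorW* is not transcribed.
So GorW is not produced.
Ornithine is present, so WexG is active.
Homoserine is absent, so LomP is active.
Activator WexG is present, so *irpS* is transcribed.

ON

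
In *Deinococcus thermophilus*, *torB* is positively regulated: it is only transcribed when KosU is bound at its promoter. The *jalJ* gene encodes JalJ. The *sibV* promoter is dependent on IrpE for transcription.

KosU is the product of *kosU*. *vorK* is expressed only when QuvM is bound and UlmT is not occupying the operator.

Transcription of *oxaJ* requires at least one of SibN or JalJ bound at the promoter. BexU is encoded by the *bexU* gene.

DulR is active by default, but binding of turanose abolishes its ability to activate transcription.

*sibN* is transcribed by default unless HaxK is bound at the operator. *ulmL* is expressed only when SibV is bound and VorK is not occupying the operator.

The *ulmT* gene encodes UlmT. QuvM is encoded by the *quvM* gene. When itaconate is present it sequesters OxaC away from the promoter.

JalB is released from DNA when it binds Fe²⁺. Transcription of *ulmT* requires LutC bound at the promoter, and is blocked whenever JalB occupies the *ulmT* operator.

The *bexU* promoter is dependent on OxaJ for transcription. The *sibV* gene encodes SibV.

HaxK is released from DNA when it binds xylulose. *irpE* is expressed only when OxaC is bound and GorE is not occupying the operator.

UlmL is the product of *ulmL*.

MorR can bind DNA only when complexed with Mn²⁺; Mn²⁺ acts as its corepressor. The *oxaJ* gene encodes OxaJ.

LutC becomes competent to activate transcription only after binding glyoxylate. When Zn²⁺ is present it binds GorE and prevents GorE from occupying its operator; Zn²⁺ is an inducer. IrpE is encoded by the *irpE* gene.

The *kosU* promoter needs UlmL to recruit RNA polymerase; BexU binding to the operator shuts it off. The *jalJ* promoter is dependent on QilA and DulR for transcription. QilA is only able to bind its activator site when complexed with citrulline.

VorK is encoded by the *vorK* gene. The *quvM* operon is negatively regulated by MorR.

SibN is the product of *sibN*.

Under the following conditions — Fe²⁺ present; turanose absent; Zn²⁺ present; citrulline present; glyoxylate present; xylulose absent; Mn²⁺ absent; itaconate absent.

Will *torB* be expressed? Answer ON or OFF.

Xylulose is absent, so HaxK is active.
With repressor HaxK bound, *sibN* is not transcribed.
So SibN is not produced.
Citrulline is present, so QilA is active.
Turanose is absent, so DulR is active.
No repressor is bound and QilA and DulR are active, so *jalJ* is transcribed.
So JalJ is produced and active.
Activator JalJ is present, so *oxaJ* is transcribed.
So OxaJ is produced and active.
No repressor is bound and OxaJ is active, so *bexU* is transcribed.
So BexU is produced and active.
Itaconate is absent, so OxaC is active.
Zn²⁺ is present, so GorE is inactive.
No repressor is bound and OxaC is active, so *irpE* is transcribed.
So IrpE is produced and active.
No repressor is bound and IrpE is active, so *sibV* is transcribed.
So SibV is produced and active.
Mn²⁺ is absent, so MorR is inactive.
With no repressor bound, *quvM* is transcribed.
So QuvM is produced and active.
Fe²⁺ is present, so JalB is inactive.
Glyoxylate is present, so LutC is active.
No repressor is bound and LutC is active, so *ulmT* is transcribed.
So UlmT is produced and active.
With repressor UlmT bound, *vorK* is not transcribed.
So VorK is not produced.
No repressor is bound and SibV is active, so *ulmL* is transcribed.
So UlmL is produced and active.
With repressor BexU bound, *kosU* is not transcribed.
So KosU is not produced.
Required activator KosU is absent, so *torB* is not transcribed.

OFF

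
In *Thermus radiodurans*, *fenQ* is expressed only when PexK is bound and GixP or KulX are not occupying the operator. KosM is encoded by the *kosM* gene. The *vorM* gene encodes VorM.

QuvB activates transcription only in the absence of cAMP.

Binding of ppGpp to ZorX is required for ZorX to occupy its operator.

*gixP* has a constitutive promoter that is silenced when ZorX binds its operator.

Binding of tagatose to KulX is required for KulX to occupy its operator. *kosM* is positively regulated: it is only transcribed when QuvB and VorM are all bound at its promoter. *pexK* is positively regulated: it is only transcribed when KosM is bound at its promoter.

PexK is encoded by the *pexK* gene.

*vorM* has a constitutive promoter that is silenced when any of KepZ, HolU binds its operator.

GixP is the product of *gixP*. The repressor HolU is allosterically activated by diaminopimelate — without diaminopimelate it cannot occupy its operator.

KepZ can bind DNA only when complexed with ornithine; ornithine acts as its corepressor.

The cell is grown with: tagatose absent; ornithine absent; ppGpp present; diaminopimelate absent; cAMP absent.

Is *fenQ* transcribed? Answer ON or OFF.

ON

ppGpp is present, so ZorX is active.
With repressor ZorX bound, *gixP* is not transcribed.
So GixP is not produced.
cAMP is absent, so QuvB is active.
Ornithine is absent, so KepZ is inactive.
Diaminopimelate is absent, so HolU is inactive.
With no repressor bound, *vorM* is transcribed.
So VorM is produced and active.
No repressor is bound and QuvB and VorM are active, so *kosM* is transcribed.
So KosM is produced and active.
No repressor is bound and KosM is active, so *pexK* is transcribed.
So PexK is produced and active.
Tagatose is absent, so KulX is inactive.
No repressor is bound and PexK is active, so *fenQ* is transcribed.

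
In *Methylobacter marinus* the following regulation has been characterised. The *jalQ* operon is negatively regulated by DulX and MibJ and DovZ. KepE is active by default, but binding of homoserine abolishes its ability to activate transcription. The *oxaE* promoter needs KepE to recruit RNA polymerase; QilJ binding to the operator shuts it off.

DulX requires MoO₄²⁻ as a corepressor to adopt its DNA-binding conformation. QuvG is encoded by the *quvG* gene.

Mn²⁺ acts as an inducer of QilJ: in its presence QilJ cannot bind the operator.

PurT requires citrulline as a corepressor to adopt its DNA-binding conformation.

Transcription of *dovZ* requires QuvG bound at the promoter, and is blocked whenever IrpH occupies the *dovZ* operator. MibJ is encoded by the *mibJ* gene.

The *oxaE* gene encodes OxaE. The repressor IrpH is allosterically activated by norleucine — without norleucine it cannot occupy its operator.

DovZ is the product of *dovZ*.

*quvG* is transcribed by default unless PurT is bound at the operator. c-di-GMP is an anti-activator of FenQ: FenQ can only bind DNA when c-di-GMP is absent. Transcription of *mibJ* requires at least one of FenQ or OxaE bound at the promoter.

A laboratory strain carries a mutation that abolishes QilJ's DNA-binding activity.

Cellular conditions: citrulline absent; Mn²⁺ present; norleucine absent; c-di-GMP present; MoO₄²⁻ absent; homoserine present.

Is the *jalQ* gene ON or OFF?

MoO₄²⁻ is absent, so DulX is inactive.
c-di-GMP is present, so FenQ is inactive.
QilJ is non-functional in this strain, so it has no effect.
Homoserine is present, so KepE is inactive.
Required activator KepE is absent, so *oxaE* is not transcribed.
So OxaE is not produced.
No activator is available at the *mibJ* promoter, so *mibJ* is not transcribed.
So MibJ is not produced.
Citrulline is absent, so PurT is inactive.
With no repressor bound, *quvG* is transcribed.
So QuvG is produced and active.
Norleucine is absent, so IrpH is inactive.
No repressor is bound and QuvG is active, so *dovZ* is transcribed.
So DovZ is produced and active.
With repressor DovZ bound, *jalQ* is not transcribed.

OFF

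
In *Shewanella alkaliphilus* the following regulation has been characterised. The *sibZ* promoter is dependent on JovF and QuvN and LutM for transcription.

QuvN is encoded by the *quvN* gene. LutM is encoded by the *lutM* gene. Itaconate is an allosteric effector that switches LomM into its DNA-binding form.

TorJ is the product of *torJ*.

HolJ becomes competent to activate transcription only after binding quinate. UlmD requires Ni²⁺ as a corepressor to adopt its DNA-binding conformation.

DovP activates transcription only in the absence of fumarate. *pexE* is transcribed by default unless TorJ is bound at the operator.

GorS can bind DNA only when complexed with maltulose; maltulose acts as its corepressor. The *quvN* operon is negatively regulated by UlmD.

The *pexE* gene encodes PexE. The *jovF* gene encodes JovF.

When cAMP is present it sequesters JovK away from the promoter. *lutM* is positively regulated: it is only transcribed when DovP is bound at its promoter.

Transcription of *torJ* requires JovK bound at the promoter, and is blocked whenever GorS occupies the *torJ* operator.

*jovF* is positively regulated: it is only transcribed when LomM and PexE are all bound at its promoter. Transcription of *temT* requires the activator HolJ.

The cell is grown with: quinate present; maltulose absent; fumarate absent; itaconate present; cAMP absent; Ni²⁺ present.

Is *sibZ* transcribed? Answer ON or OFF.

OFF

Itaconate is present, so LomM is active.
cAMP is absent, so JovK is active.
Maltulose is absent, so GorS is inactive.
No repressor is bound and JovK is active, so *torJ* is transcribed.
So TorJ is produced and active.
With repressor TorJ bound, *pexE* is not transcribed.
So PexE is not produced.
Required activator PexE is absent, so *jovF* is not transcribed.
So JovF is not produced.
Ni²⁺ is present, so UlmD is active.
With repressor UlmD bound, *quvN* is not transcribed.
So QuvN is not produced.
Fumarate is absent, so DovP is active.
No repressor is bound and DovP is active, so *lutM* is transcribed.
So LutM is produced and active.
Required activator JovF is absent, so *sibZ* is not transcribed.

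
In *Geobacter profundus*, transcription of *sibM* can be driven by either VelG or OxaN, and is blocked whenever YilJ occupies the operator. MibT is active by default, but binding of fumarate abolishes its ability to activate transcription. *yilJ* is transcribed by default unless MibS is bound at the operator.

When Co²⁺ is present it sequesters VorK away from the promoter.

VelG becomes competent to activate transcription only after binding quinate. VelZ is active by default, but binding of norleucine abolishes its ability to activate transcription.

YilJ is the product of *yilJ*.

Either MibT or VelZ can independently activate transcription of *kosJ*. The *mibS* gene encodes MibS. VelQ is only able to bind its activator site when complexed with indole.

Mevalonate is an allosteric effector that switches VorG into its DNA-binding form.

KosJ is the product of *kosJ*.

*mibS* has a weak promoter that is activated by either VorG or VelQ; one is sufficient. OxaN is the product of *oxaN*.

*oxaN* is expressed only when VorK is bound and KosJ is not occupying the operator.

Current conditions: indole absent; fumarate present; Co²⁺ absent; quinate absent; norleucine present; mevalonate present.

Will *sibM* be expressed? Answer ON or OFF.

ON

Quinate is absent, so VelG is inactive.
Fumarate is present, so MibT is inactive.
Norleucine is present, so VelZ is inactive.
No activator is available at the *kosJ* promoter, so *kosJ* is not transcribed.
So KosJ is not produced.
Co²⁺ is absent, so VorK is active.
No repressor is bound and VorK is active, so *oxaN* is transcribed.
So OxaN is produced and active.
Mevalonate is present, so VorG is active.
Indole is absent, so VelQ is inactive.
Activator VorG is present, so *mibS* is transcribed.
So MibS is produced and active.
With repressor MibS bound, *yilJ* is not transcribed.
So YilJ is not produced.
Activator OxaN is present, so *sibM* is transcribed.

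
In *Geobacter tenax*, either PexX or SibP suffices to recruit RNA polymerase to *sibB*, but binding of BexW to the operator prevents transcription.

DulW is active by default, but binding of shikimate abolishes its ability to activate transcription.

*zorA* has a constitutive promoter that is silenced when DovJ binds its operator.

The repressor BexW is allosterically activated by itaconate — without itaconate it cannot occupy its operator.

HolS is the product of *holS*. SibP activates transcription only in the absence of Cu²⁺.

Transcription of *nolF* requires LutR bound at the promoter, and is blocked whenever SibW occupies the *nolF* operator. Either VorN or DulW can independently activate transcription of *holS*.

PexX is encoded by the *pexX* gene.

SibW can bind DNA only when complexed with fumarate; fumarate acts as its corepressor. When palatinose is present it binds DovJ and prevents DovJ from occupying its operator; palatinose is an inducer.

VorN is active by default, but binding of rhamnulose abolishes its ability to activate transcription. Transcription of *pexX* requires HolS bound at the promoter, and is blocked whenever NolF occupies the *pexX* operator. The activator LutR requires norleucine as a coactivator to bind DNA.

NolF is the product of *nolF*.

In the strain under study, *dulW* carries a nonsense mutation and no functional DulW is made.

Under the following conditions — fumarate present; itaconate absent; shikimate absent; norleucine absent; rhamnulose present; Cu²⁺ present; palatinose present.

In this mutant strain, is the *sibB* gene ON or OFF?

Itaconate is absent, so BexW is inactive.
Rhamnulose is present, so VorN is inactive.
DulW is non-functional in this strain, so it has no effect.
No activator is available at the *holS* promoter, so *holS* is not transcribed.
So HolS is not produced.
Norleucine is absent, so LutR is inactive.
Fumarate is present, so SibW is active.
With repressor SibW bound, *nolF* is not transcribed.
So NolF is not produced.
Required activator HolS is absent, so *pexX* is not transcribed.
So PexX is not produced.
Cu²⁺ is present, so SibP is inactive.
No activator is available at the *sibB* promoter, so *sibB* is not transcribed.

OFF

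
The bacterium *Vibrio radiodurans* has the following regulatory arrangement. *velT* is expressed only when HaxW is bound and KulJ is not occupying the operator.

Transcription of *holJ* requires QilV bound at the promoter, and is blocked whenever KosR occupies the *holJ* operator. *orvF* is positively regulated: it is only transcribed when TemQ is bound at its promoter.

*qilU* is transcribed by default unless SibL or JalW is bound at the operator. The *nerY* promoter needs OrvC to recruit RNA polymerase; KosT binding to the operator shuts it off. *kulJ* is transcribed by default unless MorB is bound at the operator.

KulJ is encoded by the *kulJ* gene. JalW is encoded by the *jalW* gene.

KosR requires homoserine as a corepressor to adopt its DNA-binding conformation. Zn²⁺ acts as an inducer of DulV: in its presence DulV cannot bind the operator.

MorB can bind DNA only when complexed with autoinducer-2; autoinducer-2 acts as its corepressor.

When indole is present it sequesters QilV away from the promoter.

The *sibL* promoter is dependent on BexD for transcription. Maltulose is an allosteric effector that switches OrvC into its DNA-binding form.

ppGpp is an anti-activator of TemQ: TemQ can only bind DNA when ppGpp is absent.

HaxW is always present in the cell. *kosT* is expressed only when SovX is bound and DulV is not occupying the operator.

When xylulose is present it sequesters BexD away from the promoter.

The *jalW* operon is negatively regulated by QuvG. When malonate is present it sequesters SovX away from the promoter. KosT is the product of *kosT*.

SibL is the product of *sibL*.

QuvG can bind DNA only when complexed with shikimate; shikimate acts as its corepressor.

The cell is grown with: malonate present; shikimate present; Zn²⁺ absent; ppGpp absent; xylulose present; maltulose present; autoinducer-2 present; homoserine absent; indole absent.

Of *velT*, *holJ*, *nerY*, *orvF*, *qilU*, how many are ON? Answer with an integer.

Autoinducer-2 is present, so MorB is active.
With repressor MorB bound, *kulJ* is not transcribed.
So KulJ is not produced.
HaxW is produced constitutively and is active.
No repressor is bound and HaxW is active, so *velT* is transcribed.
→ *velT* is ON.
Homoserine is absent, so KosR is inactive.
Indole is absent, so QilV is active.
No repressor is bound and QilV is active, so *holJ* is transcribed.
→ *holJ* is ON.
Zn²⁺ is absent, so DulV is active.
Malonate is present, so SovX is inactive.
With repressor DulV bound, *kosT* is not transcribed.
So KosT is not produced.
Maltulose is present, so OrvC is active.
No repressor is bound and OrvC is active, so *nerY* is transcribed.
→ *nerY* is ON.
ppGpp is absent, so TemQ is active.
No repressor is bound and TemQ is active, so *orvF* is transcribed.
→ *orvF* is ON.
Xylulose is present, so BexD is inactive.
Required activator BexD is absent, so *sibL* is not transcribed.
So SibL is not produced.
Shikimate is present, so QuvG is active.
With repressor QuvG bound, *jalW* is not transcribed.
So JalW is not produced.
With no repressor bound, *qilU* is transcribed.
→ *qilU* is ON.
5 of the 5 genes are transcribed.

5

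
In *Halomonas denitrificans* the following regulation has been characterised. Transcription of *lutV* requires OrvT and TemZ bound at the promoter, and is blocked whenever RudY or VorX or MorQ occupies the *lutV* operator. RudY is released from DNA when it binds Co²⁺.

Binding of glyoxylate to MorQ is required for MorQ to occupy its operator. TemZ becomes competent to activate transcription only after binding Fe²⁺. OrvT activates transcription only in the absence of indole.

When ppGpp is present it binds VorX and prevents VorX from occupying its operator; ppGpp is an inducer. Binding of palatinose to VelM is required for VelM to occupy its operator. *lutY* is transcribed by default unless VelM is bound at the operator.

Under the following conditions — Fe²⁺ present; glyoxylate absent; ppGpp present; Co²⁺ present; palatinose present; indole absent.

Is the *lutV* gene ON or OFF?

Co²⁺ is present, so RudY is inactive.
Indole is absent, so OrvT is active.
ppGpp is present, so VorX is inactive.
Fe²⁺ is present, so TemZ is active.
Glyoxylate is absent, so MorQ is inactive.
No repressor is bound and OrvT and TemZ are active, so *lutV* is transcribed.

ON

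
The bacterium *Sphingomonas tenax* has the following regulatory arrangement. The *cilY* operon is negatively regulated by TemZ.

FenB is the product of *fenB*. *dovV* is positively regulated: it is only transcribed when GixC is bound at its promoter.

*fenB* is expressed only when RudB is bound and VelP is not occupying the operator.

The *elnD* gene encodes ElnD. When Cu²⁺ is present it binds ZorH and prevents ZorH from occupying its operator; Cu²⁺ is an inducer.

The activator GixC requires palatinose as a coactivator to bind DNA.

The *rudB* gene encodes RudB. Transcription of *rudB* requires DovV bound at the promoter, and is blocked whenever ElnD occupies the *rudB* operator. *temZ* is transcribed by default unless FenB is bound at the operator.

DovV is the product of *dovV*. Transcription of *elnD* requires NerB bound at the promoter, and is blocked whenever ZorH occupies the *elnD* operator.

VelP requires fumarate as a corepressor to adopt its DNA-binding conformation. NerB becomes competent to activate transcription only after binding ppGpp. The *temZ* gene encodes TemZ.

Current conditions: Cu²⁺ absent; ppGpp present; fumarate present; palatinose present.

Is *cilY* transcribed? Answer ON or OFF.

Palatinose is present, so GixC is active.
No repressor is bound and GixC is active, so *dovV* is transcribed.
So DovV is produced and active.
ppGpp is present, so NerB is active.
Cu²⁺ is absent, so ZorH is active.
With repressor ZorH bound, *elnD* is not transcribed.
So ElnD is not produced.
No repressor is bound and DovV is active, so *rudB* is transcribed.
So RudB is produced and active.
Fumarate is present, so VelP is active.
With repressor VelP bound, *fenB* is not transcribed.
So FenB is not produced.
With no repressor bound, *temZ* is transcribed.
So TemZ is produced and active.
With repressor TemZ bound, *cilY* is not transcribed.

OFF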